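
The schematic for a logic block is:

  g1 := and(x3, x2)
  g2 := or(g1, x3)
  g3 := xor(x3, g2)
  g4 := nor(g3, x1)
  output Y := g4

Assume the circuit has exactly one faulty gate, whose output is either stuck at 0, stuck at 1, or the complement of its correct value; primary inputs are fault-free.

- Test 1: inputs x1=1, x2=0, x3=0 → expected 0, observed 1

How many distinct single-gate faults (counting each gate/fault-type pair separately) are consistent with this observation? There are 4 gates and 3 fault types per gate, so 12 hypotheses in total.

Fault-free: g1=0, g2=0, g3=0, g4=0 → 0. Observed 1.
  g1 stuck-at-0: output 0 ✗
  g1 stuck-at-1: output 0 ✗
  g1 inverted output: output 0 ✗
  g2 stuck-at-0: output 0 ✗
  g2 stuck-at-1: output 0 ✗
  g2 inverted output: output 0 ✗
  g3 stuck-at-0: output 0 ✗
  g3 stuck-at-1: output 0 ✗
  g3 inverted output: output 0 ✗
  g4 stuck-at-0: output 0 ✗
  g4 stuck-at-1: output 1 ✓
  g4 inverted output: output 1 ✓
Consistent faults: {g4 stuck-at-1, g4 inverted output} — 2 in all.

2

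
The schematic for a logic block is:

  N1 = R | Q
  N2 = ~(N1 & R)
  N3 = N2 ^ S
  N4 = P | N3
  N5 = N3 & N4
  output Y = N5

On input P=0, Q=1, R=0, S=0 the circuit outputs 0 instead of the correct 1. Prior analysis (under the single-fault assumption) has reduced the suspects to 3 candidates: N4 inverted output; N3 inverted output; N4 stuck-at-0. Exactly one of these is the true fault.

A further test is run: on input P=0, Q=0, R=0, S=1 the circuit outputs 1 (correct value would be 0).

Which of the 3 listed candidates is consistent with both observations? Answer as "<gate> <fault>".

N3 inverted output

Evaluate each candidate on input P=0, Q=0, R=0, S=1:
  N4 inverted output: N1=0, N2=1, N3=0, N4=1 [inverted output], N5=0 → 0 — eliminated
  N3 inverted output: N1=0, N2=1, N3=1 [inverted output], N4=1, N5=1 → 1 — matches
  N4 stuck-at-0: N1=0, N2=1, N3=0, N4=0 [stuck-at-0], N5=0 → 0 — eliminated
Only N3 inverted output reproduces the observed 1.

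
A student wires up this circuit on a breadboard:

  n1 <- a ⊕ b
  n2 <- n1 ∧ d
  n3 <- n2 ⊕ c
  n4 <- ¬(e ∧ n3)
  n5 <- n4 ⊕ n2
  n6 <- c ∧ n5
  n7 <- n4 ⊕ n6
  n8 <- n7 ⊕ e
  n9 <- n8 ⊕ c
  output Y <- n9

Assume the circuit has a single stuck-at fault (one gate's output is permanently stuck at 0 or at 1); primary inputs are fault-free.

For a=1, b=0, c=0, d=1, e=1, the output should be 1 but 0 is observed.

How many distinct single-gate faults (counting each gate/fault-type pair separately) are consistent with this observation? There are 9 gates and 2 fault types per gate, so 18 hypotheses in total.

Fault-free: n1=1, n2=1, n3=1, n4=0, n5=1, n6=0, n7=0, n8=1, n9=1 → 1. Observed 0.
  n1: stuck-at-0 ✓; others ✗
  n2: stuck-at-0 ✓; others ✗
  n3: stuck-at-0 ✓; others ✗
  n4: stuck-at-1 ✓; others ✗
  n5: none of the 2 fault types match ✗
  n6: stuck-at-1 ✓; others ✗
  n7: stuck-at-1 ✓; others ✗
  n8: stuck-at-0 ✓; others ✗
  n9: stuck-at-0 ✓; others ✗
Consistent faults: {n1 stuck-at-0, n2 stuck-at-0, n3 stuck-at-0, n4 stuck-at-1, n6 stuck-at-1, n7 stuck-at-1, n8 stuck-at-0, n9 stuck-at-0} — 8 in all.

8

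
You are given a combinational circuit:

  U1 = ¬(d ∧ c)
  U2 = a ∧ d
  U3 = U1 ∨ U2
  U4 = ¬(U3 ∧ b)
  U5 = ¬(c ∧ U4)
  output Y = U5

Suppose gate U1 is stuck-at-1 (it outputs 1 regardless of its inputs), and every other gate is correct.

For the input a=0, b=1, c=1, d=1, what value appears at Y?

1

Propagate with U1 forced: U1=1 [stuck-at-1], U2=0, U3=1, U4=0, U5=1.
So Y = 1. (Without the fault it would be 0.)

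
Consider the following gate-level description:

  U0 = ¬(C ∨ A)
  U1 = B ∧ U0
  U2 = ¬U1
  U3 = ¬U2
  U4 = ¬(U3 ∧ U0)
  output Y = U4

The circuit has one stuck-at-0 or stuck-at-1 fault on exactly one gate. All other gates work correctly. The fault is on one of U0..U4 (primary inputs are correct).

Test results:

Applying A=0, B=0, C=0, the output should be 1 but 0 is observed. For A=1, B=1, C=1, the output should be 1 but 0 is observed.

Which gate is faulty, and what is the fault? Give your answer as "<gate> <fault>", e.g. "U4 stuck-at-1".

U4 stuck-at-0

Fault-free values for test 1 (A=0, B=0, C=0): U0=1, U1=0, U2=1, U3=0, U4=1, giving Y=1. Observed 0.
Test 1: faults giving observed 0 are {U1 stuck-at-1, U2 stuck-at-0, U3 stuck-at-1, U4 stuck-at-0}.
Test 2 (A=1, B=1, C=1): fault-free U0=0, U1=0, U2=1, U3=0, U4=1 → 1; observed 0. Eliminates U1 stuck-at-1, U2 stuck-at-0, U3 stuck-at-1.
Only U4 stuck-at-0 is consistent with every test.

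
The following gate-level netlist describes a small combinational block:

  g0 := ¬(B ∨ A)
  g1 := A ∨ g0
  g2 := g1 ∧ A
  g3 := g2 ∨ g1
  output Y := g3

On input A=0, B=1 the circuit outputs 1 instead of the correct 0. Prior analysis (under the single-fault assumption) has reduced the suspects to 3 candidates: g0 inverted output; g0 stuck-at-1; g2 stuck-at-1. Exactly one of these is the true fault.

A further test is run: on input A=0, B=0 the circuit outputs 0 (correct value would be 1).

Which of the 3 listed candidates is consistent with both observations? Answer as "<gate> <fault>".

Evaluate each candidate on input A=0, B=0:
  g0 inverted output: g0=0 [inverted output], g1=0, g2=0, g3=0 → 0 — matches
  g0 stuck-at-1: g0=1 [stuck-at-1], g1=1, g2=0, g3=1 → 1 — eliminated
  g2 stuck-at-1: g0=1, g1=1, g2=1 [stuck-at-1], g3=1 → 1 — eliminated
Only g0 inverted output reproduces the observed 0.

g0 inverted output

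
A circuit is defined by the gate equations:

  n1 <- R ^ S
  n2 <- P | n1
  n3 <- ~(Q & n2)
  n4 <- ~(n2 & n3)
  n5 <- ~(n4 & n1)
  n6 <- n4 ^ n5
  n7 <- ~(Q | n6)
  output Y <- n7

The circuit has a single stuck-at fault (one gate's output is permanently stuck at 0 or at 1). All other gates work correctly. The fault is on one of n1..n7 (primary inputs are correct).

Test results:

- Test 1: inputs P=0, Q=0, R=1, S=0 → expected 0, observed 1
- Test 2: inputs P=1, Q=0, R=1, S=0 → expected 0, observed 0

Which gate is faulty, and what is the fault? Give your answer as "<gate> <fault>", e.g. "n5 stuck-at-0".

n1 stuck-at-0

Fault-free values for test 1 (P=0, Q=0, R=1, S=0): n1=1, n2=1, n3=1, n4=0, n5=1, n6=1, n7=0, giving Y=0. Observed 1.
Test 1: faults giving observed 1 are {n1 stuck-at-0, n5 stuck-at-0, n6 stuck-at-0, n7 stuck-at-1}.
Test 2 (P=1, Q=0, R=1, S=0): fault-free n1=1, n2=1, n3=1, n4=0, n5=1, n6=1, n7=0 → 0; observed 0. Eliminates n5 stuck-at-0, n6 stuck-at-0, n7 stuck-at-1.
Only n1 stuck-at-0 is consistent with every test.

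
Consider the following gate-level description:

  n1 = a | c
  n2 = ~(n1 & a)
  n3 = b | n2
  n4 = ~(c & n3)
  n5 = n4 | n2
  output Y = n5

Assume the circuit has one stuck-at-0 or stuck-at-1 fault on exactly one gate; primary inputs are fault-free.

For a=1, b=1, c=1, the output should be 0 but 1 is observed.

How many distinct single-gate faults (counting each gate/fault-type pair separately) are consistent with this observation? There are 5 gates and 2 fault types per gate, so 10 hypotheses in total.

5

Fault-free: n1=1, n2=0, n3=1, n4=0, n5=0 → 0. Observed 1.
  n1 stuck-at-0: output 1 ✓
  n1 stuck-at-1: output 0 ✗
  n2 stuck-at-0: output 0 ✗
  n2 stuck-at-1: output 1 ✓
  n3 stuck-at-0: output 1 ✓
  n3 stuck-at-1: output 0 ✗
  n4 stuck-at-0: output 0 ✗
  n4 stuck-at-1: output 1 ✓
  n5 stuck-at-0: output 0 ✗
  n5 stuck-at-1: output 1 ✓
Consistent faults: {n1 stuck-at-0, n2 stuck-at-1, n3 stuck-at-0, n4 stuck-at-1, n5 stuck-at-1} — 5 in all.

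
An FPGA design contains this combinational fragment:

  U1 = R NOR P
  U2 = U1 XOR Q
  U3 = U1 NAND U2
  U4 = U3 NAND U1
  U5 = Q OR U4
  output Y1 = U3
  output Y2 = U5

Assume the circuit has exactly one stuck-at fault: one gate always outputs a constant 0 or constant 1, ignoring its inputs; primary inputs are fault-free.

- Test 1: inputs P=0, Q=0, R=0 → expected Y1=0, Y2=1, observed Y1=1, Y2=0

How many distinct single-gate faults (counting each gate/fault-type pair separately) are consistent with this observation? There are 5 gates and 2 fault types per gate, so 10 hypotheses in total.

Fault-free: U1=1, U2=1, U3=0, U4=1, U5=1 → Y1=0, Y2=1. Observed Y1=1, Y2=0.
  U1 stuck-at-0: output Y1=1, Y2=1 ✗
  U1 stuck-at-1: output Y1=0, Y2=1 ✗
  U2 stuck-at-0: output Y1=1, Y2=0 ✓
  U2 stuck-at-1: output Y1=0, Y2=1 ✗
  U3 stuck-at-0: output Y1=0, Y2=1 ✗
  U3 stuck-at-1: output Y1=1, Y2=0 ✓
  U4 stuck-at-0: output Y1=0, Y2=0 ✗
  U4 stuck-at-1: output Y1=0, Y2=1 ✗
  U5 stuck-at-0: output Y1=0, Y2=0 ✗
  U5 stuck-at-1: output Y1=0, Y2=1 ✗
Consistent faults: {U2 stuck-at-0, U3 stuck-at-1} — 2 in all.

2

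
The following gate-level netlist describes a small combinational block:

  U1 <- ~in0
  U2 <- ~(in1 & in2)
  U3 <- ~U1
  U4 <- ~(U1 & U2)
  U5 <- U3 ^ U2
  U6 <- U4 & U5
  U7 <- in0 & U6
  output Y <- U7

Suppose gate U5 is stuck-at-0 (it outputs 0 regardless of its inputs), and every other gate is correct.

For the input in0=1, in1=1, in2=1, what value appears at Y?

0

Propagate with U5 forced: U1=0, U2=0, U3=1, U4=1, U5=0 [stuck-at-0], U6=0, U7=0.
So Y = 0. (Without the fault it would be 1.)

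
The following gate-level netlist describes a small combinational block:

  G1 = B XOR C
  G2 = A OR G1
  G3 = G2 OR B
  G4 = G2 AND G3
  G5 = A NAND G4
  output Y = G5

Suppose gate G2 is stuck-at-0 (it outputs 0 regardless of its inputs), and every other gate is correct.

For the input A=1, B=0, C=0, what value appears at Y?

Propagate with G2 forced: G1=0, G2=0 [stuck-at-0], G3=0, G4=0, G5=1.
So Y = 1. (Without the fault it would be 0.)

1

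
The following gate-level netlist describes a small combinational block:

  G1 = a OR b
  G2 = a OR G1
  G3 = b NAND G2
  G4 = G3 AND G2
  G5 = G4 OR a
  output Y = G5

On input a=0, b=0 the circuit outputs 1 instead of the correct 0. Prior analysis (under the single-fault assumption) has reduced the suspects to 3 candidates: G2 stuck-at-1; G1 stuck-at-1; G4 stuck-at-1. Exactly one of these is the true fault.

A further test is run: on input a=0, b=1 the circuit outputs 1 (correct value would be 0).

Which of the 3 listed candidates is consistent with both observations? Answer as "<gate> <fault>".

Evaluate each candidate on input a=0, b=1:
  G2 stuck-at-1: G1=1, G2=1 [stuck-at-1], G3=0, G4=0, G5=0 → 0 — eliminated
  G1 stuck-at-1: G1=1 [stuck-at-1], G2=1, G3=0, G4=0, G5=0 → 0 — eliminated
  G4 stuck-at-1: G1=1, G2=1, G3=0, G4=1 [stuck-at-1], G5=1 → 1 — matches
Only G4 stuck-at-1 reproduces the observed 1.

G4 stuck-at-1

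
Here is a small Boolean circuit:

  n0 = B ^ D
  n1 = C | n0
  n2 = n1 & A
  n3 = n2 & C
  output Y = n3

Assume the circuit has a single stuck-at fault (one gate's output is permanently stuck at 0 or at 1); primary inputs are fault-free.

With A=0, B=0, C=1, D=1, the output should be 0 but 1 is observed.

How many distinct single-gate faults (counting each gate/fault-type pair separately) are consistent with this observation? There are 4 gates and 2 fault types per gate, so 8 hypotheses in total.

Fault-free: n0=1, n1=1, n2=0, n3=0 → 0. Observed 1.
  n0 stuck-at-0: output 0 ✗
  n0 stuck-at-1: output 0 ✗
  n1 stuck-at-0: output 0 ✗
  n1 stuck-at-1: output 0 ✗
  n2 stuck-at-0: output 0 ✗
  n2 stuck-at-1: output 1 ✓
  n3 stuck-at-0: output 0 ✗
  n3 stuck-at-1: output 1 ✓
Consistent faults: {n2 stuck-at-1, n3 stuck-at-1} — 2 in all.

2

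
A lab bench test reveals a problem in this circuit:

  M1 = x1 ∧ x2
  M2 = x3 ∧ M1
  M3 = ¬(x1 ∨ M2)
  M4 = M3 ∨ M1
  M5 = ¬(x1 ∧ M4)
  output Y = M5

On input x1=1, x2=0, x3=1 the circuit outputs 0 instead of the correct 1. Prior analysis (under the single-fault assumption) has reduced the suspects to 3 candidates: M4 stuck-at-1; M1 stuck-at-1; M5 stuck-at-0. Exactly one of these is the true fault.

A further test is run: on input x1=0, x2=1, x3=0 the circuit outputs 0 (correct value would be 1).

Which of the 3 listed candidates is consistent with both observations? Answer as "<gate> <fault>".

Evaluate each candidate on input x1=0, x2=1, x3=0:
  M4 stuck-at-1: M1=0, M2=0, M3=1, M4=1 [stuck-at-1], M5=1 → 1 — eliminated
  M1 stuck-at-1: M1=1 [stuck-at-1], M2=0, M3=1, M4=1, M5=1 → 1 — eliminated
  M5 stuck-at-0: M1=0, M2=0, M3=1, M4=1, M5=0 [stuck-at-0] → 0 — matches
Only M5 stuck-at-0 reproduces the observed 0.

M5 stuck-at-0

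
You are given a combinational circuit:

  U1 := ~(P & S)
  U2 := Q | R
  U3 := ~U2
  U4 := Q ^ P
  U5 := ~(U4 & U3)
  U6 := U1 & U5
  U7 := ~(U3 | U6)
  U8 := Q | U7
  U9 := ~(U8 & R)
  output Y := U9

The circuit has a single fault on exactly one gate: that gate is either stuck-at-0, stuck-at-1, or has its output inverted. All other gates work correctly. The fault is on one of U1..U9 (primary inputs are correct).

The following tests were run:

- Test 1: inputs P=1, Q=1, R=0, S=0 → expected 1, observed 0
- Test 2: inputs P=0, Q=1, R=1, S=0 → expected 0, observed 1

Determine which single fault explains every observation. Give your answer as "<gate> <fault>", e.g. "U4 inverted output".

U9 inverted output

Fault-free values for test 1 (P=1, Q=1, R=0, S=0): U1=1, U2=1, U3=0, U4=0, U5=1, U6=1, U7=0, U8=1, U9=1, giving Y=1. Observed 0.
Test 1: faults giving observed 0 are {U9 stuck-at-0, U9 inverted output}.
Test 2 (P=0, Q=1, R=1, S=0): fault-free U1=1, U2=1, U3=0, U4=1, U5=1, U6=1, U7=0, U8=1, U9=0 → 0; observed 1. Eliminates U9 stuck-at-0.
Only U9 inverted output is consistent with every test.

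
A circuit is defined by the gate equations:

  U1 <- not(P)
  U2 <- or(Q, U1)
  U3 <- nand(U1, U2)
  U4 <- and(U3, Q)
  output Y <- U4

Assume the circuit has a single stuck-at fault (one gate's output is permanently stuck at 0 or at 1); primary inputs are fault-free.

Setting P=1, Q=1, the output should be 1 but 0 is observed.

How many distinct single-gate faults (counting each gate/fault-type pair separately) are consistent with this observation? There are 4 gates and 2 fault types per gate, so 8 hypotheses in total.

Fault-free: U1=0, U2=1, U3=1, U4=1 → 1. Observed 0.
  U1 stuck-at-0: output 1 ✗
  U1 stuck-at-1: output 0 ✓
  U2 stuck-at-0: output 1 ✗
  U2 stuck-at-1: output 1 ✗
  U3 stuck-at-0: output 0 ✓
  U3 stuck-at-1: output 1 ✗
  U4 stuck-at-0: output 0 ✓
  U4 stuck-at-1: output 1 ✗
Consistent faults: {U1 stuck-at-1, U3 stuck-at-0, U4 stuck-at-0} — 3 in all.

3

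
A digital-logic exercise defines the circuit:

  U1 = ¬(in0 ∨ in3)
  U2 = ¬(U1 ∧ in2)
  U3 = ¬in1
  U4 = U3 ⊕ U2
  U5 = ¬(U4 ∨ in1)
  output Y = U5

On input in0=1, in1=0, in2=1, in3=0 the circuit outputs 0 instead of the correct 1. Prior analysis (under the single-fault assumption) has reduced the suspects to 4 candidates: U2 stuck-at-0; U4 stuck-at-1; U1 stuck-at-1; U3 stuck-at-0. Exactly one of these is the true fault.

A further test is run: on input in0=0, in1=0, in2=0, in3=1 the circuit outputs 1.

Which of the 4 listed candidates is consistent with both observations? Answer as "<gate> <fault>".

Evaluate each candidate on input in0=0, in1=0, in2=0, in3=1:
  U2 stuck-at-0: U1=0, U2=0 [stuck-at-0], U3=1, U4=1, U5=0 → 0 — eliminated
  U4 stuck-at-1: U1=0, U2=1, U3=1, U4=1 [stuck-at-1], U5=0 → 0 — eliminated
  U1 stuck-at-1: U1=1 [stuck-at-1], U2=1, U3=1, U4=0, U5=1 → 1 — matches
  U3 stuck-at-0: U1=0, U2=1, U3=0 [stuck-at-0], U4=1, U5=0 → 0 — eliminated
Only U1 stuck-at-1 reproduces the observed 1.

U1 stuck-at-1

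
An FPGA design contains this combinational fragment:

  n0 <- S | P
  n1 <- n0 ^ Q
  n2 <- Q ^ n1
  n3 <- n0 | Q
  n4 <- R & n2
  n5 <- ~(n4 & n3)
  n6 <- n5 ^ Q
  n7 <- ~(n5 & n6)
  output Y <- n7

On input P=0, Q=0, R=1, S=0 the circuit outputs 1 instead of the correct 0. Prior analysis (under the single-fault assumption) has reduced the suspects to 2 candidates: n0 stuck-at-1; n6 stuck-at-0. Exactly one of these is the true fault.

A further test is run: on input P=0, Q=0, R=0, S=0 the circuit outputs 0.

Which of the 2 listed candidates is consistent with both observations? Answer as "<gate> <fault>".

Evaluate each candidate on input P=0, Q=0, R=0, S=0:
  n0 stuck-at-1: n0=1 [stuck-at-1], n1=1, n2=1, n3=1, n4=0, n5=1, n6=1, n7=0 → 0 — matches
  n6 stuck-at-0: n0=0, n1=0, n2=0, n3=0, n4=0, n5=1, n6=0 [stuck-at-0], n7=1 → 1 — eliminated
Only n0 stuck-at-1 reproduces the observed 0.

n0 stuck-at-1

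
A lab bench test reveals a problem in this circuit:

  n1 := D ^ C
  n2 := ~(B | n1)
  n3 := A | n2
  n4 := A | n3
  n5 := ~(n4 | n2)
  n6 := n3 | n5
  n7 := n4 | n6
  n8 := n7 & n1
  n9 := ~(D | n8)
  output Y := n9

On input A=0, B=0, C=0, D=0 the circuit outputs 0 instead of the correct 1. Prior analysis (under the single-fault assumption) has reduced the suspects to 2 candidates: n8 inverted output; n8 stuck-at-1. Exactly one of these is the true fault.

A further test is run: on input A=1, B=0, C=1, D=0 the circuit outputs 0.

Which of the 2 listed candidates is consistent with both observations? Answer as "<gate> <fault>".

Evaluate each candidate on input A=1, B=0, C=1, D=0:
  n8 inverted output: n1=1, n2=0, n3=1, n4=1, n5=0, n6=1, n7=1, n8=0 [inverted output], n9=1 → 1 — eliminated
  n8 stuck-at-1: n1=1, n2=0, n3=1, n4=1, n5=0, n6=1, n7=1, n8=1 [stuck-at-1], n9=0 → 0 — matches
Only n8 stuck-at-1 reproduces the observed 0.

n8 stuck-at-1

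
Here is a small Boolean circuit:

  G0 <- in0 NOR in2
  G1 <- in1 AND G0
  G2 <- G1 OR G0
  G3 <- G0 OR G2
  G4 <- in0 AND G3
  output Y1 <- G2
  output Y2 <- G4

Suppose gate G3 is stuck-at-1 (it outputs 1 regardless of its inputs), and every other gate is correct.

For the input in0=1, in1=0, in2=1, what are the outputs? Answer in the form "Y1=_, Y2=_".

Y1=0, Y2=1

Propagate with G3 forced: G0=0, G1=0, G2=0, G3=1 [stuck-at-1], G4=1.
So the outputs are Y1=0, Y2=1. (Without the fault they would be Y1=0, Y2=0.)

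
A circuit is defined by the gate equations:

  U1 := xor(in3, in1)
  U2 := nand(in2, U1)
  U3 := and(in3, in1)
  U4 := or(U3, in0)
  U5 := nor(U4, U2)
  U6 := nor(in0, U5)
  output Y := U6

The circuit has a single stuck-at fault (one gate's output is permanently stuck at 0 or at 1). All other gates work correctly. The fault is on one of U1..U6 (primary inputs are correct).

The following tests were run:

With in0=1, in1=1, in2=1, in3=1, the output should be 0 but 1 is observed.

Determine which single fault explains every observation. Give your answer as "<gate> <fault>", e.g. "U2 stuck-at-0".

Fault-free values for test 1 (in0=1, in1=1, in2=1, in3=1): U1=0, U2=1, U3=1, U4=1, U5=0, U6=0, giving Y=0. Observed 1.
Test 1: faults giving observed 1 are {U6 stuck-at-1}.
Only U6 stuck-at-1 is consistent with every test.

U6 stuck-at-1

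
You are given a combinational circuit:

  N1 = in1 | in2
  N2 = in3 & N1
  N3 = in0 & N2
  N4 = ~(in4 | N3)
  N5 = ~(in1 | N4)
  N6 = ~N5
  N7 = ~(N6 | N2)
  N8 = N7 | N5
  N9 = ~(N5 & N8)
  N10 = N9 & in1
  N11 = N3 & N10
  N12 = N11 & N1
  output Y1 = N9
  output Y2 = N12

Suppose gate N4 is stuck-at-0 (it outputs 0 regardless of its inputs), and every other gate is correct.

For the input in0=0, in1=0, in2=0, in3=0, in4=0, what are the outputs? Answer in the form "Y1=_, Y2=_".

Y1=0, Y2=0

Propagate with N4 forced: N1=0, N2=0, N3=0, N4=0 [stuck-at-0], N5=1, N6=0, N7=1, N8=1, N9=0, N10=0, N11=0, N12=0.
So the outputs are Y1=0, Y2=0. (Without the fault they would be Y1=1, Y2=0.)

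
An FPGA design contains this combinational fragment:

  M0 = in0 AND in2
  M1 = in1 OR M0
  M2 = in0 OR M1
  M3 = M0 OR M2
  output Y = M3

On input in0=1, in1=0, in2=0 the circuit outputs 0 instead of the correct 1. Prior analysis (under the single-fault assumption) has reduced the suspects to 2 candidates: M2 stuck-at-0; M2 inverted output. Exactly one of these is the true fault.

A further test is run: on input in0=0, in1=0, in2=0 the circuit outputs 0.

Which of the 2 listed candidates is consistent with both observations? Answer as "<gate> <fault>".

M2 stuck-at-0

Evaluate each candidate on input in0=0, in1=0, in2=0:
  M2 stuck-at-0: M0=0, M1=0, M2=0 [stuck-at-0], M3=0 → 0 — matches
  M2 inverted output: M0=0, M1=0, M2=1 [inverted output], M3=1 → 1 — eliminated
Only M2 stuck-at-0 reproduces the observed 0.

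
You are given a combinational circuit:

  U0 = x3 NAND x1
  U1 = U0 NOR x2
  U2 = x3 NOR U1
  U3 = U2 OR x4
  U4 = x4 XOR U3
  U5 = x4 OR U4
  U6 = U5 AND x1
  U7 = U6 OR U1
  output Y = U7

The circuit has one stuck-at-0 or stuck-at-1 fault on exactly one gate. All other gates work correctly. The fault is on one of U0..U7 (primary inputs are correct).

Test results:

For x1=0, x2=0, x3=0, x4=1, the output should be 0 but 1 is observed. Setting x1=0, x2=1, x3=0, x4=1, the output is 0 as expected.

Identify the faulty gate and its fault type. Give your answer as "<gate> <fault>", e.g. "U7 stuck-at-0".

Fault-free values for test 1 (x1=0, x2=0, x3=0, x4=1): U0=1, U1=0, U2=1, U3=1, U4=0, U5=1, U6=0, U7=0, giving Y=0. Observed 1.
Test 1: faults giving observed 1 are {U0 stuck-at-0, U1 stuck-at-1, U6 stuck-at-1, U7 stuck-at-1}.
Test 2 (x1=0, x2=1, x3=0, x4=1): fault-free U0=1, U1=0, U2=1, U3=1, U4=0, U5=1, U6=0, U7=0 → 0; observed 0. Eliminates U1 stuck-at-1, U6 stuck-at-1, U7 stuck-at-1.
Only U0 stuck-at-0 is consistent with every test.

U0 stuck-at-0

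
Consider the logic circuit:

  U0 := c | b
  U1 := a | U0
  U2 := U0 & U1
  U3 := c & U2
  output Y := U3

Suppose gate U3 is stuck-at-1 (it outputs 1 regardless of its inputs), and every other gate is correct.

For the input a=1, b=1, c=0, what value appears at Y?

1

Propagate with U3 forced: U0=1, U1=1, U2=1, U3=1 [stuck-at-1].
So Y = 1. (Without the fault it would be 0.)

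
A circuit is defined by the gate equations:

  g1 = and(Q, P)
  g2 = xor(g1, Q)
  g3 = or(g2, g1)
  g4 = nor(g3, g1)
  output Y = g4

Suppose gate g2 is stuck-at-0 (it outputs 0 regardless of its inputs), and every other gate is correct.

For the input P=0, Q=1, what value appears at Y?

Propagate with g2 forced: g1=0, g2=0 [stuck-at-0], g3=0, g4=1.
So Y = 1. (Without the fault it would be 0.)

1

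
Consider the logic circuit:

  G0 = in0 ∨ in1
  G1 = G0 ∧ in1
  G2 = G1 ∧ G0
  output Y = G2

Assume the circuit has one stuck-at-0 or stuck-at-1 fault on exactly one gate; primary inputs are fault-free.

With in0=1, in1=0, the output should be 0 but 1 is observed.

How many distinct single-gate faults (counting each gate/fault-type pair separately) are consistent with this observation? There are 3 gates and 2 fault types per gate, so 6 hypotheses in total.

Fault-free: G0=1, G1=0, G2=0 → 0. Observed 1.
  G0 stuck-at-0: output 0 ✗
  G0 stuck-at-1: output 0 ✗
  G1 stuck-at-0: output 0 ✗
  G1 stuck-at-1: output 1 ✓
  G2 stuck-at-0: output 0 ✗
  G2 stuck-at-1: output 1 ✓
Consistent faults: {G1 stuck-at-1, G2 stuck-at-1} — 2 in all.

2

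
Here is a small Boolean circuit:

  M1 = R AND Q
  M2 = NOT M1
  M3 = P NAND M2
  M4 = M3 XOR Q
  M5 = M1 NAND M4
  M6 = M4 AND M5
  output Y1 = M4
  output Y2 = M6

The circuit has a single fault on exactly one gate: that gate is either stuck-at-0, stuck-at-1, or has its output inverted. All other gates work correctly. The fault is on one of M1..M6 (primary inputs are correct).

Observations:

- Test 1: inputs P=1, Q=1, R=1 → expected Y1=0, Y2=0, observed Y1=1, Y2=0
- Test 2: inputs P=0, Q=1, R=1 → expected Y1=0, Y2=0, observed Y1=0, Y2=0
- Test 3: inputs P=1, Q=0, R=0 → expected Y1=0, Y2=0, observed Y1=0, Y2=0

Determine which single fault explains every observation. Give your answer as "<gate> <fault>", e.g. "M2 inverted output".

M2 stuck-at-1

Fault-free values for test 1 (P=1, Q=1, R=1): M1=1, M2=0, M3=1, M4=0, M5=1, M6=0, giving Y1=0, Y2=0. Observed Y1=1, Y2=0.
Test 1: faults giving observed Y1=1, Y2=0 are {M2 stuck-at-1, M2 inverted output, M3 stuck-at-0, M3 inverted output, M4 stuck-at-1, M4 inverted output}.
Test 2 (P=0, Q=1, R=1): fault-free M1=1, M2=0, M3=1, M4=0, M5=1, M6=0 → Y1=0, Y2=0; observed Y1=0, Y2=0. Eliminates M3 stuck-at-0, M3 inverted output, M4 stuck-at-1, M4 inverted output.
Test 3 (P=1, Q=0, R=0): fault-free M1=0, M2=1, M3=0, M4=0, M5=1, M6=0 → Y1=0, Y2=0; observed Y1=0, Y2=0. Eliminates M2 inverted output.
Only M2 stuck-at-1 is consistent with every test.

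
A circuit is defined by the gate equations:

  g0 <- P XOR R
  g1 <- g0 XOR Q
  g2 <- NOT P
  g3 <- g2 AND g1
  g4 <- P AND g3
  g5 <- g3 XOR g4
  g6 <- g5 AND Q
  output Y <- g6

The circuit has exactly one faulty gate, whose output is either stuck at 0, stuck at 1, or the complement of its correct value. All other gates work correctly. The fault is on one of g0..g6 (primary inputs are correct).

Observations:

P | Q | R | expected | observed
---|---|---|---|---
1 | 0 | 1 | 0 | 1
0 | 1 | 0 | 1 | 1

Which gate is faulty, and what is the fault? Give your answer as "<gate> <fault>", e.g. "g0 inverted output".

Fault-free values for test 1 (P=1, Q=0, R=1): g0=0, g1=0, g2=0, g3=0, g4=0, g5=0, g6=0, giving Y=0. Observed 1.
Test 1: faults giving observed 1 are {g6 stuck-at-1, g6 inverted output}.
Test 2 (P=0, Q=1, R=0): fault-free g0=0, g1=1, g2=1, g3=1, g4=0, g5=1, g6=1 → 1; observed 1. Eliminates g6 inverted output.
Only g6 stuck-at-1 is consistent with every test.

g6 stuck-at-1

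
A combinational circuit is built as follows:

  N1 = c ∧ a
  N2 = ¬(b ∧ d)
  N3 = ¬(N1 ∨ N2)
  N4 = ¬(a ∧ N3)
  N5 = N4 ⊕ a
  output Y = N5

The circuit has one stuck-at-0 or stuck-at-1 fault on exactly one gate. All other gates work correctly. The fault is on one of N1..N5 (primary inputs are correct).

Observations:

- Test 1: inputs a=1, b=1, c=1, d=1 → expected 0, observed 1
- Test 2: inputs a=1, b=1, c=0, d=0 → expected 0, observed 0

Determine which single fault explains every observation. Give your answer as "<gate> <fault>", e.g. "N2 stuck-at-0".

N1 stuck-at-0

Fault-free values for test 1 (a=1, b=1, c=1, d=1): N1=1, N2=0, N3=0, N4=1, N5=0, giving Y=0. Observed 1.
Test 1: faults giving observed 1 are {N1 stuck-at-0, N3 stuck-at-1, N4 stuck-at-0, N5 stuck-at-1}.
Test 2 (a=1, b=1, c=0, d=0): fault-free N1=0, N2=1, N3=0, N4=1, N5=0 → 0; observed 0. Eliminates N3 stuck-at-1, N4 stuck-at-0, N5 stuck-at-1.
Only N1 stuck-at-0 is consistent with every test.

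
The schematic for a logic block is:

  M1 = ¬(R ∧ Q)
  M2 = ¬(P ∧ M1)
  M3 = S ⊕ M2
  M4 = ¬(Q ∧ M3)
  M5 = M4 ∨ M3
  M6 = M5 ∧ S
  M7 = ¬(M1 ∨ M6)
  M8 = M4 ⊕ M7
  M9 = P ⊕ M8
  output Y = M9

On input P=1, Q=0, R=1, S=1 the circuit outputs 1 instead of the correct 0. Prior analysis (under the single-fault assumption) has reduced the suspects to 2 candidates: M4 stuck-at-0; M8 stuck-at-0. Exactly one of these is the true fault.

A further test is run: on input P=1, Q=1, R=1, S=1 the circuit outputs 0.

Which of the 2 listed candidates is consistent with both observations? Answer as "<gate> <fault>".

Evaluate each candidate on input P=1, Q=1, R=1, S=1:
  M4 stuck-at-0: M1=0, M2=1, M3=0, M4=0 [stuck-at-0], M5=0, M6=0, M7=1, M8=1, M9=0 → 0 — matches
  M8 stuck-at-0: M1=0, M2=1, M3=0, M4=1, M5=1, M6=1, M7=0, M8=0 [stuck-at-0], M9=1 → 1 — eliminated
Only M4 stuck-at-0 reproduces the observed 0.

M4 stuck-at-0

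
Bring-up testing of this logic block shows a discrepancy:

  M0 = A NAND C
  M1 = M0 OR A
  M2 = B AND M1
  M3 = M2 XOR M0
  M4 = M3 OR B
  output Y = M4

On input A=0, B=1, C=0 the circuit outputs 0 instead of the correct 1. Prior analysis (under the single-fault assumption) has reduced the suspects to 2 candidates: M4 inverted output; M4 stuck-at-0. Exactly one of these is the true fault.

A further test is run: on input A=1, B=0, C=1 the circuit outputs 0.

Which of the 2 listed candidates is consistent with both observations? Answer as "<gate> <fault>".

M4 stuck-at-0

Evaluate each candidate on input A=1, B=0, C=1:
  M4 inverted output: M0=0, M1=1, M2=0, M3=0, M4=1 [inverted output] → 1 — eliminated
  M4 stuck-at-0: M0=0, M1=1, M2=0, M3=0, M4=0 [stuck-at-0] → 0 — matches
Only M4 stuck-at-0 reproduces the observed 0.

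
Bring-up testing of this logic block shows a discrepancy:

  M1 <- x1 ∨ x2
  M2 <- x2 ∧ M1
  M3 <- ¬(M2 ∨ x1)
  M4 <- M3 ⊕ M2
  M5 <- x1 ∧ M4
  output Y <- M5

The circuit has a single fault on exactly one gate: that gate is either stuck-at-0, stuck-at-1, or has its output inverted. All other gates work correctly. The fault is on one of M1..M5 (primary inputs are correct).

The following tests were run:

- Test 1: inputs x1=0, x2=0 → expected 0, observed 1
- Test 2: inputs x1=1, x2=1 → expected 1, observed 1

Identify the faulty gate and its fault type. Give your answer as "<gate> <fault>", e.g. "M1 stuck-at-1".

M5 stuck-at-1

Fault-free values for test 1 (x1=0, x2=0): M1=0, M2=0, M3=1, M4=1, M5=0, giving Y=0. Observed 1.
Test 1: faults giving observed 1 are {M5 stuck-at-1, M5 inverted output}.
Test 2 (x1=1, x2=1): fault-free M1=1, M2=1, M3=0, M4=1, M5=1 → 1; observed 1. Eliminates M5 inverted output.
Only M5 stuck-at-1 is consistent with every test.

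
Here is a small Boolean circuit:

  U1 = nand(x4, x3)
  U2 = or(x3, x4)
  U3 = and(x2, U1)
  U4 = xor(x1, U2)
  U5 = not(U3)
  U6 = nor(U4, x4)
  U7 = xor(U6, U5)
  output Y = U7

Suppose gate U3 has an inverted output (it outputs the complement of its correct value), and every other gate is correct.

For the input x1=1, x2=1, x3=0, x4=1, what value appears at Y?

Propagate with U3 forced: U1=1, U2=1, U3=0 [inverted output], U4=0, U5=1, U6=0, U7=1.
So Y = 1. (Without the fault it would be 0.)

1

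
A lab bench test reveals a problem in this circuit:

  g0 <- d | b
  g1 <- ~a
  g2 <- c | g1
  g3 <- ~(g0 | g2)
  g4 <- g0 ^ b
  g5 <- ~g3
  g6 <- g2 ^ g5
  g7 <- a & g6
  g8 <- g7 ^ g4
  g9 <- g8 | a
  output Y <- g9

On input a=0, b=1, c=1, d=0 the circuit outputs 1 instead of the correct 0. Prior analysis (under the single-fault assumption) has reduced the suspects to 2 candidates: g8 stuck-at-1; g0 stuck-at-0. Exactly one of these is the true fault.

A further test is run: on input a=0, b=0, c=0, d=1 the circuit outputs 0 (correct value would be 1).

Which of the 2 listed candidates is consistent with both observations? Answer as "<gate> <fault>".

Evaluate each candidate on input a=0, b=0, c=0, d=1:
  g8 stuck-at-1: g0=1, g1=1, g2=1, g3=0, g4=1, g5=1, g6=0, g7=0, g8=1 [stuck-at-1], g9=1 → 1 — eliminated
  g0 stuck-at-0: g0=0 [stuck-at-0], g1=1, g2=1, g3=0, g4=0, g5=1, g6=0, g7=0, g8=0, g9=0 → 0 — matches
Only g0 stuck-at-0 reproduces the observed 0.

g0 stuck-at-0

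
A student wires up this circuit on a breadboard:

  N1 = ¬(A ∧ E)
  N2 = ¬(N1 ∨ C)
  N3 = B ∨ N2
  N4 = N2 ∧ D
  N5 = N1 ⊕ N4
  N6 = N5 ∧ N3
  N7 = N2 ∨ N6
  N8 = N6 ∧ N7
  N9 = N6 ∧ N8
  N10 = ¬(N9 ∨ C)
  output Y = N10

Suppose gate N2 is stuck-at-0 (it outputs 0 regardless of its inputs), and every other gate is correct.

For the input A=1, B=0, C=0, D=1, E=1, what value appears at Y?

Propagate with N2 forced: N1=0, N2=0 [stuck-at-0], N3=0, N4=0, N5=0, N6=0, N7=0, N8=0, N9=0, N10=1.
So Y = 1. (Without the fault it would be 0.)

1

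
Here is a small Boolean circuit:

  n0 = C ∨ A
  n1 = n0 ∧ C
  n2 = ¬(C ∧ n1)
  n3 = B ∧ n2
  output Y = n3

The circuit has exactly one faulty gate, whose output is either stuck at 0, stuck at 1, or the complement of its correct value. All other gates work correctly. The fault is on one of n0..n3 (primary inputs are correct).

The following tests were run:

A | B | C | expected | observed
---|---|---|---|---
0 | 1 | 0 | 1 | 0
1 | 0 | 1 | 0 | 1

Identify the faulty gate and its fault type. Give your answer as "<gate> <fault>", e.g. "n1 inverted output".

Fault-free values for test 1 (A=0, B=1, C=0): n0=0, n1=0, n2=1, n3=1, giving Y=1. Observed 0.
Test 1: faults giving observed 0 are {n2 stuck-at-0, n2 inverted output, n3 stuck-at-0, n3 inverted output}.
Test 2 (A=1, B=0, C=1): fault-free n0=1, n1=1, n2=0, n3=0 → 0; observed 1. Eliminates n2 stuck-at-0, n2 inverted output, n3 stuck-at-0.
Only n3 inverted output is consistent with every test.

n3 inverted output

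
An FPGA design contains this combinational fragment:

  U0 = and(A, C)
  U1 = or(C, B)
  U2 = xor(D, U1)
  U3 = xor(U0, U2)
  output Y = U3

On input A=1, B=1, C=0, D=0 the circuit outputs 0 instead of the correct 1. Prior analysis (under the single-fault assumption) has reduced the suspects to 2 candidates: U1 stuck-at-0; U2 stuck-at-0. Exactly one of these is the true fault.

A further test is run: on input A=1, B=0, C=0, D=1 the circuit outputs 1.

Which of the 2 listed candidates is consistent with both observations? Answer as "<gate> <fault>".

Evaluate each candidate on input A=1, B=0, C=0, D=1:
  U1 stuck-at-0: U0=0, U1=0 [stuck-at-0], U2=1, U3=1 → 1 — matches
  U2 stuck-at-0: U0=0, U1=0, U2=0 [stuck-at-0], U3=0 → 0 — eliminated
Only U1 stuck-at-0 reproduces the observed 1.

U1 stuck-at-0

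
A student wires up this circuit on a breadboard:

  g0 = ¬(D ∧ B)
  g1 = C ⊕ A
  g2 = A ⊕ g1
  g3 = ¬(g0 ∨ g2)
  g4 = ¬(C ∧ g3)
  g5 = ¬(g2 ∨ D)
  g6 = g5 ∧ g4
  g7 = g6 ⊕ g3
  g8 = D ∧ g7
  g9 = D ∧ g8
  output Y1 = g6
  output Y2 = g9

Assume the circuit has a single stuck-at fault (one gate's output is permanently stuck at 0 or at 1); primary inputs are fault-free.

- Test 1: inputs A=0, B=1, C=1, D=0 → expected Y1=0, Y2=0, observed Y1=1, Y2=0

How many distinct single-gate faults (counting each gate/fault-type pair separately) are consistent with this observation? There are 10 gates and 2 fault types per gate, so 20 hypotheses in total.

4

Fault-free: g0=1, g1=1, g2=1, g3=0, g4=1, g5=0, g6=0, g7=0, g8=0, g9=0 → Y1=0, Y2=0. Observed Y1=1, Y2=0.
  g0: none of the 2 fault types match ✗
  g1: stuck-at-0 ✓; others ✗
  g2: stuck-at-0 ✓; others ✗
  g3: none of the 2 fault types match ✗
  g4: none of the 2 fault types match ✗
  g5: stuck-at-1 ✓; others ✗
  g6: stuck-at-1 ✓; others ✗
  g7: none of the 2 fault types match ✗
  g8: none of the 2 fault types match ✗
  g9: none of the 2 fault types match ✗
Consistent faults: {g1 stuck-at-0, g2 stuck-at-0, g5 stuck-at-1, g6 stuck-at-1} — 4 in all.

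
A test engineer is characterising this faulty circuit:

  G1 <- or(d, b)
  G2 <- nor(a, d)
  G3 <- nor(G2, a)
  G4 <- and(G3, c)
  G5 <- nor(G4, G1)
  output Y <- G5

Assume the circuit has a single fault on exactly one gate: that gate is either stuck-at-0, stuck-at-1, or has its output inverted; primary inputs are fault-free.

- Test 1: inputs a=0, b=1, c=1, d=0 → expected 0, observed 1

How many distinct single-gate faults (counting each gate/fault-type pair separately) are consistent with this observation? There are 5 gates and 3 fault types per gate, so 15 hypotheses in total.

Fault-free: G1=1, G2=1, G3=0, G4=0, G5=0 → 0. Observed 1.
  G1: stuck-at-0, inverted output ✓; others ✗
  G2: none of the 3 fault types match ✗
  G3: none of the 3 fault types match ✗
  G4: none of the 3 fault types match ✗
  G5: stuck-at-1, inverted output ✓; others ✗
Consistent faults: {G1 stuck-at-0, G1 inverted output, G5 stuck-at-1, G5 inverted output} — 4 in all.

4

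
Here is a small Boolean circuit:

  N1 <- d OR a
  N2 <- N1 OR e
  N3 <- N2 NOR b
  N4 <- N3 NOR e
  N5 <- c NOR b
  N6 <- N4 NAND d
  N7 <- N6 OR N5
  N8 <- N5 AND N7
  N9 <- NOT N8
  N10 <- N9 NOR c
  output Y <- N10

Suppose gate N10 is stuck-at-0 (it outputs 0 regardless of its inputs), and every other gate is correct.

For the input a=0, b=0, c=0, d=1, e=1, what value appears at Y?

0

Propagate with N10 forced: N1=1, N2=1, N3=0, N4=0, N5=1, N6=1, N7=1, N8=1, N9=0, N10=0 [stuck-at-0].
So Y = 0. (Without the fault it would be 1.)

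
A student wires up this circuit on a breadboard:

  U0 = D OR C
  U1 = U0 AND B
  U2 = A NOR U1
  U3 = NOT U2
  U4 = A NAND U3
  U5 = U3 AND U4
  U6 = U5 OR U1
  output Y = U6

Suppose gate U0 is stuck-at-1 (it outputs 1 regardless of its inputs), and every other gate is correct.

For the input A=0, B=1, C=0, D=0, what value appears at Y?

1

Propagate with U0 forced: U0=1 [stuck-at-1], U1=1, U2=0, U3=1, U4=1, U5=1, U6=1.
So Y = 1. (Without the fault it would be 0.)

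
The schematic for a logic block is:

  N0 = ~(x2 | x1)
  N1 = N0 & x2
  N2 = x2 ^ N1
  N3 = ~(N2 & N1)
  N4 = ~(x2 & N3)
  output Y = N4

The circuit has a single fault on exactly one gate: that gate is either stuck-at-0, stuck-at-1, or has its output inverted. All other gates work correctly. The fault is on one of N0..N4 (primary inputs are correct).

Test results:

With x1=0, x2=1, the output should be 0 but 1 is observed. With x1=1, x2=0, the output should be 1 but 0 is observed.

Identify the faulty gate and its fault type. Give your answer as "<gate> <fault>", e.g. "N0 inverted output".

Fault-free values for test 1 (x1=0, x2=1): N0=0, N1=0, N2=1, N3=1, N4=0, giving Y=0. Observed 1.
Test 1: faults giving observed 1 are {N3 stuck-at-0, N3 inverted output, N4 stuck-at-1, N4 inverted output}.
Test 2 (x1=1, x2=0): fault-free N0=0, N1=0, N2=0, N3=1, N4=1 → 1; observed 0. Eliminates N3 stuck-at-0, N3 inverted output, N4 stuck-at-1.
Only N4 inverted output is consistent with every test.

N4 inverted output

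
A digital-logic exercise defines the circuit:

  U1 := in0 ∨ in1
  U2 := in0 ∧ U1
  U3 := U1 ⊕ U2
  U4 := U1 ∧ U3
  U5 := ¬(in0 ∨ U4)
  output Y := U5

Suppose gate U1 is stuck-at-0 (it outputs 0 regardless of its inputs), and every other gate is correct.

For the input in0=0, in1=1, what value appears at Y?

Propagate with U1 forced: U1=0 [stuck-at-0], U2=0, U3=0, U4=0, U5=1.
So Y = 1. (Without the fault it would be 0.)

1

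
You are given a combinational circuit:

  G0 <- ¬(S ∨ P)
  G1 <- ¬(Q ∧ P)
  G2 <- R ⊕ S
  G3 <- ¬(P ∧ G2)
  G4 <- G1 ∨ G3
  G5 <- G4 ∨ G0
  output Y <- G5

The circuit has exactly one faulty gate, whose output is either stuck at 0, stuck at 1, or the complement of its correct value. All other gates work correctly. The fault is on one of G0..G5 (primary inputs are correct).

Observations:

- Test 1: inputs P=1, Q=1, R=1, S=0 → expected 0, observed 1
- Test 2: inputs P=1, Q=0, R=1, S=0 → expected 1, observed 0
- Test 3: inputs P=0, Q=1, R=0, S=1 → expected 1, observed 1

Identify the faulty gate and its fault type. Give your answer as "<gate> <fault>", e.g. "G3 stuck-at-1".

Fault-free values for test 1 (P=1, Q=1, R=1, S=0): G0=0, G1=0, G2=1, G3=0, G4=0, G5=0, giving Y=0. Observed 1.
Test 1: faults giving observed 1 are {G0 stuck-at-1, G0 inverted output, G1 stuck-at-1, G1 inverted output, G2 stuck-at-0, G2 inverted output, G3 stuck-at-1, G3 inverted output, G4 stuck-at-1, G4 inverted output, G5 stuck-at-1, G5 inverted output}.
Test 2 (P=1, Q=0, R=1, S=0): fault-free G0=0, G1=1, G2=1, G3=0, G4=1, G5=1 → 1; observed 0. Eliminates G0 stuck-at-1, G0 inverted output, G1 stuck-at-1, G2 stuck-at-0, G2 inverted output, G3 stuck-at-1, G3 inverted output, G4 stuck-at-1, G5 stuck-at-1.
Test 3 (P=0, Q=1, R=0, S=1): fault-free G0=0, G1=1, G2=1, G3=1, G4=1, G5=1 → 1; observed 1. Eliminates G4 inverted output, G5 inverted output.
Only G1 inverted output is consistent with every test.

G1 inverted output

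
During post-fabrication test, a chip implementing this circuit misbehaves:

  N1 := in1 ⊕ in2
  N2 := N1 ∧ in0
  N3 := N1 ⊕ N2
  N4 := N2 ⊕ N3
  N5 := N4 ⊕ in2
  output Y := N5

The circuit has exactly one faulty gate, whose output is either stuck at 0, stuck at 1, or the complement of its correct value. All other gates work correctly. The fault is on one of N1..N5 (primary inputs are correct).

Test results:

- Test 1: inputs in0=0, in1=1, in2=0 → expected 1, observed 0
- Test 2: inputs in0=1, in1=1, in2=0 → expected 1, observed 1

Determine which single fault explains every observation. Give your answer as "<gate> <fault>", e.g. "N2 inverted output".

N3 stuck-at-0

Fault-free values for test 1 (in0=0, in1=1, in2=0): N1=1, N2=0, N3=1, N4=1, N5=1, giving Y=1. Observed 0.
Test 1: faults giving observed 0 are {N1 stuck-at-0, N1 inverted output, N3 stuck-at-0, N3 inverted output, N4 stuck-at-0, N4 inverted output, N5 stuck-at-0, N5 inverted output}.
Test 2 (in0=1, in1=1, in2=0): fault-free N1=1, N2=1, N3=0, N4=1, N5=1 → 1; observed 1. Eliminates N1 stuck-at-0, N1 inverted output, N3 inverted output, N4 stuck-at-0, N4 inverted output, N5 stuck-at-0, N5 inverted output.
Only N3 stuck-at-0 is consistent with every test.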